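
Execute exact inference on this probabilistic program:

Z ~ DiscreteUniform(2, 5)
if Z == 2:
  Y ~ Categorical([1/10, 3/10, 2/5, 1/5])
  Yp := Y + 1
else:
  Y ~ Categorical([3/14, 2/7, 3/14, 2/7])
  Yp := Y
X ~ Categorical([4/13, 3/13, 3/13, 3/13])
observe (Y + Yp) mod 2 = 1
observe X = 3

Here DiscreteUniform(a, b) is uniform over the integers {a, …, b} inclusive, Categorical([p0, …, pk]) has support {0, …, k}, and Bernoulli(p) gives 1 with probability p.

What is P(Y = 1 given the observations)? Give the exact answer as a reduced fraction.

P(Y = 1 | obs) = 3/10

Enumerate traces; 4 have nonzero weight after conditioning:
  (Z=2, Y=0, X=3) weight 3/520
  (Z=2, Y=1, X=3) weight 9/520
  (Z=2, Y=2, X=3) weight 3/130
  (Z=2, Y=3, X=3) weight 3/260
Group by Y:
  weight(Y=0) = 3/520
  weight(Y=1) = 9/520
  weight(Y=2) = 3/130
  weight(Y=3) = 3/260
Total weight = 3/520 + 9/520 + 3/130 + 3/260 = 3/52
P(Y=0 | obs) = 3/520 / 3/52 = 1/10
P(Y=1 | obs) = 9/520 / 3/52 = 3/10
P(Y=2 | obs) = 3/130 / 3/52 = 2/5
P(Y=3 | obs) = 3/260 / 3/52 = 1/5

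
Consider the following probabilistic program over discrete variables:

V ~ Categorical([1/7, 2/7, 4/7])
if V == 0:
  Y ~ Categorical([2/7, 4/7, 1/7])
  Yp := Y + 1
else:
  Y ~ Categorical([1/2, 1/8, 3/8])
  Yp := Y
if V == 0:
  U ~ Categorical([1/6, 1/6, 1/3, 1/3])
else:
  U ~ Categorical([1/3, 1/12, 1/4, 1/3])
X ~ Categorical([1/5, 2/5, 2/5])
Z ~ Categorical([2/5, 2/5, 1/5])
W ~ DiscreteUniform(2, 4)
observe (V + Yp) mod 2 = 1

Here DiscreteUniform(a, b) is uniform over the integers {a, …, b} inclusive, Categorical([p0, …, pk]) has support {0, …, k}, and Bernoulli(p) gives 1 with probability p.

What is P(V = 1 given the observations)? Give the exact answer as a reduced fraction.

P(V = 1 | obs) = 49/75

Enumerate traces; 540 have nonzero weight after conditioning:
  (V=0, Y=0, U=0, X=0, Z=0, W=2) weight 2/11025
  (V=0, Y=0, U=0, X=0, Z=0, W=3) weight 2/11025
  (V=0, Y=0, U=0, X=0, Z=0, W=4) weight 2/11025
  (V=0, Y=0, U=0, X=0, Z=1, W=2) weight 2/11025
  (V=0, Y=0, U=0, X=0, Z=1, W=3) weight 2/11025
  (V=0, Y=0, U=0, X=0, Z=1, W=4) weight 2/11025
  (V=0, Y=0, U=0, X=0, Z=2, W=2) weight 1/11025
  (V=0, Y=0, U=0, X=0, Z=2, W=3) weight 1/11025
  (V=1, Y=0, U=0, X=0, Z=0, W=2) weight 2/1575
  (V=2, Y=1, U=0, X=0, Z=0, W=2) weight 1/1575
  … 530 more
Group by V:
  weight(V=0) = 3/49
  weight(V=1) = 1/4
  weight(V=2) = 1/14
Total weight = 3/49 + 1/4 + 1/14 = 75/196
P(V=0 | obs) = 3/49 / 75/196 = 4/25
P(V=1 | obs) = 1/4 / 75/196 = 49/75
P(V=2 | obs) = 1/14 / 75/196 = 14/75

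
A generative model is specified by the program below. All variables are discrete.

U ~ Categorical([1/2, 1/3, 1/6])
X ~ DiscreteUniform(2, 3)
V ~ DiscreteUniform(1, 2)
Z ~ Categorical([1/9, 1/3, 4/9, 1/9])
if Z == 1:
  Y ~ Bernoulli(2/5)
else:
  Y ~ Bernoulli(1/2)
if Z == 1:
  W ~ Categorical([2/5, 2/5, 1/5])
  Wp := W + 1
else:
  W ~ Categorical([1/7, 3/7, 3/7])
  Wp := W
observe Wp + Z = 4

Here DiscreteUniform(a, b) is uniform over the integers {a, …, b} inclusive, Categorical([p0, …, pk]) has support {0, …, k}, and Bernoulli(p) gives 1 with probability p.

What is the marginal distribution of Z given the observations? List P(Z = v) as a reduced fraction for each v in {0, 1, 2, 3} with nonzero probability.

Enumerate traces; 72 have nonzero weight after conditioning:
  (U=0, X=2, V=1, Z=1, Y=0, W=2) weight 1/200
  (U=0, X=2, V=1, Z=1, Y=1, W=2) weight 1/300
  (U=0, X=2, V=1, Z=2, Y=0, W=2) weight 1/84
  (U=0, X=2, V=1, Z=2, Y=1, W=2) weight 1/84
  (U=0, X=2, V=1, Z=3, Y=0, W=1) weight 1/336
  (U=0, X=2, V=1, Z=3, Y=1, W=1) weight 1/336
  (U=0, X=2, V=2, Z=1, Y=0, W=2) weight 1/200
  (U=0, X=2, V=2, Z=1, Y=1, W=2) weight 1/300
  … 64 more
Group by Z:
  weight(Z=1) = 1/15
  weight(Z=2) = 4/21
  weight(Z=3) = 1/21
Total weight = 1/15 + 4/21 + 1/21 = 32/105
P(Z=1 | obs) = 1/15 / 32/105 = 7/32
P(Z=2 | obs) = 4/21 / 32/105 = 5/8
P(Z=3 | obs) = 1/21 / 32/105 = 5/32

P(Z=1) = 7/32, P(Z=2) = 5/8, P(Z=3) = 5/32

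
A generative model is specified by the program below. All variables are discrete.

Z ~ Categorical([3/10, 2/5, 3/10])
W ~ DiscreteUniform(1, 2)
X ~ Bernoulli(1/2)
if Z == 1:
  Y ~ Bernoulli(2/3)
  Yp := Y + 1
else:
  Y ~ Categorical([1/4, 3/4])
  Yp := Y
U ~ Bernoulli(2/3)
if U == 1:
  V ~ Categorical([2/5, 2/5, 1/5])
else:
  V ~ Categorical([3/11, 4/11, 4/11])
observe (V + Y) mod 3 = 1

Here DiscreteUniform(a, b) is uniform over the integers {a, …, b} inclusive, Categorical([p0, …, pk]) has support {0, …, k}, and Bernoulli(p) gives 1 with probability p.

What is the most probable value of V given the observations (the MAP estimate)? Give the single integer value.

Enumerate traces; 48 have nonzero weight after conditioning:
  (Z=0, W=1, X=0, Y=0, U=0, V=1) weight 1/440
  (Z=0, W=1, X=0, Y=0, U=1, V=1) weight 1/200
  (Z=0, W=1, X=0, Y=1, U=0, V=0) weight 9/1760
  (Z=0, W=1, X=0, Y=1, U=1, V=0) weight 3/200
  (Z=0, W=1, X=1, Y=0, U=0, V=1) weight 1/440
  (Z=0, W=1, X=1, Y=0, U=1, V=1) weight 1/200
  (Z=0, W=1, X=1, Y=1, U=0, V=0) weight 9/1760
  (Z=0, W=1, X=1, Y=1, U=1, V=0) weight 3/200
  … 40 more
Group by V:
  weight(V=0) = 2537/9900
  weight(V=1) = 272/2475
Total weight = 2537/9900 + 272/2475 = 145/396
P(V=0 | obs) = 2537/9900 / 145/396 = 2537/3625
P(V=1 | obs) = 272/2475 / 145/396 = 1088/3625
argmax = 0

argmax_v P(V = v | obs) = 0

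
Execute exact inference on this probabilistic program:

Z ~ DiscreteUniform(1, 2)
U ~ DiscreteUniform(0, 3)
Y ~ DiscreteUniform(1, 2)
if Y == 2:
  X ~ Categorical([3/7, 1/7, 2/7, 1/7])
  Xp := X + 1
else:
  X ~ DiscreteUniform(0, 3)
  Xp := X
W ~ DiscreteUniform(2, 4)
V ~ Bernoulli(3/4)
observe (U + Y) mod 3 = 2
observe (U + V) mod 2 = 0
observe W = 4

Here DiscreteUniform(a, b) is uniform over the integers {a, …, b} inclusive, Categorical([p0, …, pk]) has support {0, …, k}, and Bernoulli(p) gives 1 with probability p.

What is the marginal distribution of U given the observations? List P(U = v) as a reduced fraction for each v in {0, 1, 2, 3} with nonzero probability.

P(U=0) = 1/7, P(U=1) = 3/7, P(U=3) = 3/7

Enumerate traces; 24 have nonzero weight after conditioning:
  (Z=1, U=0, Y=2, X=0, W=4, V=0) weight 1/448
  (Z=1, U=0, Y=2, X=1, W=4, V=0) weight 1/1344
  (Z=1, U=0, Y=2, X=2, W=4, V=0) weight 1/672
  (Z=1, U=0, Y=2, X=3, W=4, V=0) weight 1/1344
  (Z=1, U=1, Y=1, X=0, W=4, V=1) weight 1/256
  (Z=1, U=1, Y=1, X=1, W=4, V=1) weight 1/256
  (Z=1, U=1, Y=1, X=2, W=4, V=1) weight 1/256
  (Z=1, U=1, Y=1, X=3, W=4, V=1) weight 1/256
  (Z=1, U=3, Y=2, X=0, W=4, V=1) weight 3/448
  … 15 more
Group by U:
  weight(U=0) = 1/96
  weight(U=1) = 1/32
  weight(U=3) = 1/32
Total weight = 1/96 + 1/32 + 1/32 = 7/96
P(U=0 | obs) = 1/96 / 7/96 = 1/7
P(U=1 | obs) = 1/32 / 7/96 = 3/7
P(U=3 | obs) = 1/32 / 7/96 = 3/7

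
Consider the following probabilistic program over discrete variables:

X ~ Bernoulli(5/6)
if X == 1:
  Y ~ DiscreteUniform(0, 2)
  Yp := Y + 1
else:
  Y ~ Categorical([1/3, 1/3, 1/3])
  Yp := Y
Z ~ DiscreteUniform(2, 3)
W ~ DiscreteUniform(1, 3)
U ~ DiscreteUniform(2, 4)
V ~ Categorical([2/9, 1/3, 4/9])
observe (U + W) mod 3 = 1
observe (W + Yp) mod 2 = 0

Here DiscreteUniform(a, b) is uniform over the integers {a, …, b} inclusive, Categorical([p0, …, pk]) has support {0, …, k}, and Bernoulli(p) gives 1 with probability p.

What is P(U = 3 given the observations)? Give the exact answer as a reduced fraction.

P(U = 3 | obs) = 11/29

Enumerate traces; 54 have nonzero weight after conditioning:
  (X=0, Y=0, Z=2, W=2, U=2, V=0) weight 1/1458
  (X=0, Y=0, Z=2, W=2, U=2, V=1) weight 1/972
  (X=0, Y=0, Z=2, W=2, U=2, V=2) weight 1/729
  (X=0, Y=0, Z=3, W=2, U=2, V=0) weight 1/1458
  (X=0, Y=0, Z=3, W=2, U=2, V=1) weight 1/972
  (X=0, Y=0, Z=3, W=2, U=2, V=2) weight 1/729
  (X=0, Y=1, Z=2, W=1, U=3, V=0) weight 1/1458
  (X=0, Y=1, Z=2, W=1, U=3, V=1) weight 1/972
  (X=0, Y=1, Z=2, W=3, U=4, V=0) weight 1/1458
  … 45 more
Group by U:
  weight(U=2) = 7/162
  weight(U=3) = 11/162
  weight(U=4) = 11/162
Total weight = 7/162 + 11/162 + 11/162 = 29/162
P(U=2 | obs) = 7/162 / 29/162 = 7/29
P(U=3 | obs) = 11/162 / 29/162 = 11/29
P(U=4 | obs) = 11/162 / 29/162 = 11/29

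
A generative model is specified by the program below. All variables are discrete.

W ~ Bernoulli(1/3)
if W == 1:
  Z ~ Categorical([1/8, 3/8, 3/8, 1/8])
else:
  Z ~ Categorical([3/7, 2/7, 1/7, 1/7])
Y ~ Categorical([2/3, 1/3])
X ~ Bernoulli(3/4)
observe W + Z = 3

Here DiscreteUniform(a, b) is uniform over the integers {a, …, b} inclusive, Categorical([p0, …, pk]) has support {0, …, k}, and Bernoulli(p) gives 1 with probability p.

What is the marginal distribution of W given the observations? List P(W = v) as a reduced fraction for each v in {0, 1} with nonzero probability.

P(W=0) = 16/37, P(W=1) = 21/37

Enumerate traces; 8 have nonzero weight after conditioning:
  (W=0, Z=3, Y=0, X=0) weight 1/63
  (W=0, Z=3, Y=0, X=1) weight 1/21
  (W=0, Z=3, Y=1, X=0) weight 1/126
  (W=0, Z=3, Y=1, X=1) weight 1/42
  (W=1, Z=2, Y=0, X=0) weight 1/48
  (W=1, Z=2, Y=0, X=1) weight 1/16
  (W=1, Z=2, Y=1, X=0) weight 1/96
  (W=1, Z=2, Y=1, X=1) weight 1/32
Group by W:
  weight(W=0) = 2/21
  weight(W=1) = 1/8
Total weight = 2/21 + 1/8 = 37/168
P(W=0 | obs) = 2/21 / 37/168 = 16/37
P(W=1 | obs) = 1/8 / 37/168 = 21/37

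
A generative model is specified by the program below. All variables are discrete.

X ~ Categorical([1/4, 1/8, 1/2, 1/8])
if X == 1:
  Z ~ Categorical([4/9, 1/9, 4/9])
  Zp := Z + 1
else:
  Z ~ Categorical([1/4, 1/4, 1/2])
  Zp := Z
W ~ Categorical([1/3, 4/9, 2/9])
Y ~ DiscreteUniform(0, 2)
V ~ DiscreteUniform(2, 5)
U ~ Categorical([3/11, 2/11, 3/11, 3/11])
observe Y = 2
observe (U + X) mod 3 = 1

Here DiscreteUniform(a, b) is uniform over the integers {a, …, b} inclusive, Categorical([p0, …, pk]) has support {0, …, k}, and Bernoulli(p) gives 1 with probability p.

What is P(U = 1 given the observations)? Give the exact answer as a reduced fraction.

Enumerate traces; 180 have nonzero weight after conditioning:
  (X=0, Z=0, W=0, Y=2, V=2, U=1) weight 1/3168
  (X=0, Z=0, W=0, Y=2, V=3, U=1) weight 1/3168
  (X=0, Z=0, W=0, Y=2, V=4, U=1) weight 1/3168
  (X=0, Z=0, W=0, Y=2, V=5, U=1) weight 1/3168
  (X=0, Z=0, W=1, Y=2, V=2, U=1) weight 1/2376
  (X=0, Z=0, W=1, Y=2, V=3, U=1) weight 1/2376
  (X=0, Z=0, W=1, Y=2, V=4, U=1) weight 1/2376
  (X=0, Z=0, W=1, Y=2, V=5, U=1) weight 1/2376
  (X=1, Z=0, W=0, Y=2, V=2, U=0) weight 1/2376
  (X=1, Z=0, W=0, Y=2, V=2, U=3) weight 1/2376
  … 170 more
Group by U:
  weight(U=0) = 1/88
  weight(U=1) = 1/44
  weight(U=2) = 1/22
  weight(U=3) = 1/88
Total weight = 1/88 + 1/44 + 1/22 + 1/88 = 1/11
P(U=0 | obs) = 1/88 / 1/11 = 1/8
P(U=1 | obs) = 1/44 / 1/11 = 1/4
P(U=2 | obs) = 1/22 / 1/11 = 1/2
P(U=3 | obs) = 1/88 / 1/11 = 1/8

P(U = 1 | obs) = 1/4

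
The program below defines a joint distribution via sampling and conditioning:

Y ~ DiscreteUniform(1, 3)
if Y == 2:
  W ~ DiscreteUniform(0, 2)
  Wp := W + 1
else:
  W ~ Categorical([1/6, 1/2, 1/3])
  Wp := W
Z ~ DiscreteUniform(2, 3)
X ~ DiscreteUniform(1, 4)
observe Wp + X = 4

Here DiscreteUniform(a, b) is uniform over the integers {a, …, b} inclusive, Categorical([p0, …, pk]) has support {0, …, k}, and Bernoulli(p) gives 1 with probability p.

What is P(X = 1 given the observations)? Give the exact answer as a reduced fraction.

Enumerate traces; 18 have nonzero weight after conditioning:
  (Y=1, W=0, Z=2, X=4) weight 1/144
  (Y=1, W=0, Z=3, X=4) weight 1/144
  (Y=1, W=1, Z=2, X=3) weight 1/48
  (Y=1, W=1, Z=3, X=3) weight 1/48
  (Y=1, W=2, Z=2, X=2) weight 1/72
  (Y=1, W=2, Z=3, X=2) weight 1/72
  (Y=2, W=0, Z=2, X=3) weight 1/72
  (Y=2, W=0, Z=3, X=3) weight 1/72
  (Y=2, W=2, Z=2, X=1) weight 1/72
  … 9 more
Group by X:
  weight(X=1) = 1/36
  weight(X=2) = 1/12
  weight(X=3) = 1/9
  weight(X=4) = 1/36
Total weight = 1/36 + 1/12 + 1/9 + 1/36 = 1/4
P(X=1 | obs) = 1/36 / 1/4 = 1/9
P(X=2 | obs) = 1/12 / 1/4 = 1/3
P(X=3 | obs) = 1/9 / 1/4 = 4/9
P(X=4 | obs) = 1/36 / 1/4 = 1/9

P(X = 1 | obs) = 1/9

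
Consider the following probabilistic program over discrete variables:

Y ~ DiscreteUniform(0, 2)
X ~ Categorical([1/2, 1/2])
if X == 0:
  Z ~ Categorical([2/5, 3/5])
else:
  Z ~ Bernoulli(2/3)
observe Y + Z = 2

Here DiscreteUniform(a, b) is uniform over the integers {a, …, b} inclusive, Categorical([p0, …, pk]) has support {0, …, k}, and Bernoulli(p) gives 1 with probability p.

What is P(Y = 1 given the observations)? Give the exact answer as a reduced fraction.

Enumerate traces; 4 have nonzero weight after conditioning:
  (Y=1, X=0, Z=1) weight 1/10
  (Y=1, X=1, Z=1) weight 1/9
  (Y=2, X=0, Z=0) weight 1/15
  (Y=2, X=1, Z=0) weight 1/18
Group by Y:
  weight(Y=1) = 19/90
  weight(Y=2) = 11/90
Total weight = 19/90 + 11/90 = 1/3
P(Y=1 | obs) = 19/90 / 1/3 = 19/30
P(Y=2 | obs) = 11/90 / 1/3 = 11/30

P(Y = 1 | obs) = 19/30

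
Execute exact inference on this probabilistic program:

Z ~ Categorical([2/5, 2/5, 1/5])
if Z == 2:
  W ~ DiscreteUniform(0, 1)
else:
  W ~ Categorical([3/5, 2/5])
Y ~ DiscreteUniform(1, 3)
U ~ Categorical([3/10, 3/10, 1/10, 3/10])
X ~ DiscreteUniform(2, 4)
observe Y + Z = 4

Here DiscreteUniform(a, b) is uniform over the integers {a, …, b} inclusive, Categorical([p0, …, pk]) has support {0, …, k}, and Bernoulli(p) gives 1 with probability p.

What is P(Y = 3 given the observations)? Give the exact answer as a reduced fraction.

P(Y = 3 | obs) = 2/3

Enumerate traces; 48 have nonzero weight after conditioning:
  (Z=1, W=0, Y=3, U=0, X=2) weight 1/125
  (Z=1, W=0, Y=3, U=0, X=3) weight 1/125
  (Z=1, W=0, Y=3, U=0, X=4) weight 1/125
  (Z=1, W=0, Y=3, U=1, X=2) weight 1/125
  (Z=1, W=0, Y=3, U=1, X=3) weight 1/125
  (Z=1, W=0, Y=3, U=1, X=4) weight 1/125
  (Z=1, W=0, Y=3, U=2, X=2) weight 1/375
  (Z=1, W=0, Y=3, U=2, X=3) weight 1/375
  (Z=2, W=0, Y=2, U=0, X=2) weight 1/300
  … 39 more
Group by Y:
  weight(Y=2) = 1/15
  weight(Y=3) = 2/15
Total weight = 1/15 + 2/15 = 1/5
P(Y=2 | obs) = 1/15 / 1/5 = 1/3
P(Y=3 | obs) = 2/15 / 1/5 = 2/3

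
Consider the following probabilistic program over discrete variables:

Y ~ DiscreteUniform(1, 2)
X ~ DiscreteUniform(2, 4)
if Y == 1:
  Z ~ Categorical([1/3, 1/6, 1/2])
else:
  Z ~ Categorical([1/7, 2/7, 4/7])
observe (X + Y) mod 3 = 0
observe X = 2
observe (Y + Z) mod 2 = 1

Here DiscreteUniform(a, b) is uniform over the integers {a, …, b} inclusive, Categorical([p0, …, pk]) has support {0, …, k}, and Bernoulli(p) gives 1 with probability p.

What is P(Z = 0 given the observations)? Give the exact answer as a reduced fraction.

Enumerate traces; 2 have nonzero weight after conditioning:
  (Y=1, X=2, Z=0) weight 1/18
  (Y=1, X=2, Z=2) weight 1/12
Group by Z:
  weight(Z=0) = 1/18
  weight(Z=2) = 1/12
Total weight = 1/18 + 1/12 = 5/36
P(Z=0 | obs) = 1/18 / 5/36 = 2/5
P(Z=2 | obs) = 1/12 / 5/36 = 3/5

P(Z = 0 | obs) = 2/5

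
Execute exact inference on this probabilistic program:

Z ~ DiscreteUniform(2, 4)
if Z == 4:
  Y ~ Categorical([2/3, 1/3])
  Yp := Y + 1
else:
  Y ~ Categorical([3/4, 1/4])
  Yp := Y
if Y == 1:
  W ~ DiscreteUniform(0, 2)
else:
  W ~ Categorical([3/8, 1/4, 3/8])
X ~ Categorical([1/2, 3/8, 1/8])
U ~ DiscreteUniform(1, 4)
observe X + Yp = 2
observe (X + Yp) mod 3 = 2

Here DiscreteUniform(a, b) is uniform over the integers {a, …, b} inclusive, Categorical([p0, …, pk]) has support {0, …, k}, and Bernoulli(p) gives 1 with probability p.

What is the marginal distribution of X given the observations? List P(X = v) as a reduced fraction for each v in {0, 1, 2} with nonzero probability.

P(X=0) = 4/19, P(X=1) = 21/38, P(X=2) = 9/38

Enumerate traces; 72 have nonzero weight after conditioning:
  (Z=2, Y=0, W=0, X=2, U=1) weight 3/1024
  (Z=2, Y=0, W=0, X=2, U=2) weight 3/1024
  (Z=2, Y=0, W=0, X=2, U=3) weight 3/1024
  (Z=2, Y=0, W=0, X=2, U=4) weight 3/1024
  (Z=2, Y=0, W=1, X=2, U=1) weight 1/512
  (Z=2, Y=0, W=1, X=2, U=2) weight 1/512
  (Z=2, Y=0, W=1, X=2, U=3) weight 1/512
  (Z=2, Y=0, W=1, X=2, U=4) weight 1/512
  (Z=2, Y=1, W=0, X=1, U=1) weight 1/384
  (Z=4, Y=1, W=0, X=0, U=1) weight 1/216
  … 62 more
Group by X:
  weight(X=0) = 1/18
  weight(X=1) = 7/48
  weight(X=2) = 1/16
Total weight = 1/18 + 7/48 + 1/16 = 19/72
P(X=0 | obs) = 1/18 / 19/72 = 4/19
P(X=1 | obs) = 7/48 / 19/72 = 21/38
P(X=2 | obs) = 1/16 / 19/72 = 9/38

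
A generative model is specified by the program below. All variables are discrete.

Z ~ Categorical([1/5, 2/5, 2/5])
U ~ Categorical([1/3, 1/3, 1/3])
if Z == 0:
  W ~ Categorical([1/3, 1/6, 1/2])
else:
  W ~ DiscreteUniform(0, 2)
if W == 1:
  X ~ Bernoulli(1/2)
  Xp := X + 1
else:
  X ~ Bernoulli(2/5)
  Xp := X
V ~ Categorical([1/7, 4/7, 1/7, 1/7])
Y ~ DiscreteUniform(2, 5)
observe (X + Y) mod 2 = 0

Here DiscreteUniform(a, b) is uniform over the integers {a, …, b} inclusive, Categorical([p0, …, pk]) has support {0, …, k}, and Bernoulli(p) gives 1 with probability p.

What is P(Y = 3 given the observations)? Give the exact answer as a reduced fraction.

P(Y = 3 | obs) = 43/200

Enumerate traces; 432 have nonzero weight after conditioning:
  (Z=0, U=0, W=0, X=0, V=0, Y=2) weight 1/2100
  (Z=0, U=0, W=0, X=0, V=0, Y=4) weight 1/2100
  (Z=0, U=0, W=0, X=0, V=1, Y=2) weight 1/525
  (Z=0, U=0, W=0, X=0, V=1, Y=4) weight 1/525
  (Z=0, U=0, W=0, X=0, V=2, Y=2) weight 1/2100
  (Z=0, U=0, W=0, X=0, V=2, Y=4) weight 1/2100
  (Z=0, U=0, W=0, X=0, V=3, Y=2) weight 1/2100
  (Z=0, U=0, W=0, X=0, V=3, Y=4) weight 1/2100
  (Z=0, U=0, W=0, X=1, V=0, Y=3) weight 1/3150
  (Z=0, U=0, W=0, X=1, V=0, Y=5) weight 1/3150
  … 422 more
Group by Y:
  weight(Y=2) = 57/400
  weight(Y=3) = 43/400
  weight(Y=4) = 57/400
  weight(Y=5) = 43/400
Total weight = 57/400 + 43/400 + 57/400 + 43/400 = 1/2
P(Y=2 | obs) = 57/400 / 1/2 = 57/200
P(Y=3 | obs) = 43/400 / 1/2 = 43/200
P(Y=4 | obs) = 57/400 / 1/2 = 57/200
P(Y=5 | obs) = 43/400 / 1/2 = 43/200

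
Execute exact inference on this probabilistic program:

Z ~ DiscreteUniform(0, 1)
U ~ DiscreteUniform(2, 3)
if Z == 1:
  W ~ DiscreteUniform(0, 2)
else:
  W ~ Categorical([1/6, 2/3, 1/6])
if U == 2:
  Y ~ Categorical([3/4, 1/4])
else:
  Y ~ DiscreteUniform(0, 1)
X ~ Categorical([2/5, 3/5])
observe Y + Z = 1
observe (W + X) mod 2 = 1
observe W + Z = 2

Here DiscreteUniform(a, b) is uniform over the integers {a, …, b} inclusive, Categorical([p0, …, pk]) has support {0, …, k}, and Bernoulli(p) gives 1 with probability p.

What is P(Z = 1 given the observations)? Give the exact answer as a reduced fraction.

Enumerate traces; 4 have nonzero weight after conditioning:
  (Z=0, U=2, W=2, Y=1, X=1) weight 1/160
  (Z=0, U=3, W=2, Y=1, X=1) weight 1/80
  (Z=1, U=2, W=1, Y=0, X=0) weight 1/40
  (Z=1, U=3, W=1, Y=0, X=0) weight 1/60
Group by Z:
  weight(Z=0) = 3/160
  weight(Z=1) = 1/24
Total weight = 3/160 + 1/24 = 29/480
P(Z=0 | obs) = 3/160 / 29/480 = 9/29
P(Z=1 | obs) = 1/24 / 29/480 = 20/29

P(Z = 1 | obs) = 20/29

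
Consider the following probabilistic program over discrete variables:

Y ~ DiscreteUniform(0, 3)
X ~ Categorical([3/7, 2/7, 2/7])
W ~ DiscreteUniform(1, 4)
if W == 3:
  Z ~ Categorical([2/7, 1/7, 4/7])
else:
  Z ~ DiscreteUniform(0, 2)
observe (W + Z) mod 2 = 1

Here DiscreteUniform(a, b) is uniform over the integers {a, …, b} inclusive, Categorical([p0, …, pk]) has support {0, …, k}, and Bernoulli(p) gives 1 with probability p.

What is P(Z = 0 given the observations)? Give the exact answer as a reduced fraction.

P(Z = 0 | obs) = 13/46

Enumerate traces; 72 have nonzero weight after conditioning:
  (Y=0, X=0, W=1, Z=0) weight 1/112
  (Y=0, X=0, W=1, Z=2) weight 1/112
  (Y=0, X=0, W=2, Z=1) weight 1/112
  (Y=0, X=0, W=3, Z=0) weight 3/392
  (Y=0, X=0, W=3, Z=2) weight 3/196
  (Y=0, X=0, W=4, Z=1) weight 1/112
  (Y=0, X=1, W=1, Z=0) weight 1/168
  (Y=0, X=1, W=1, Z=2) weight 1/168
  … 64 more
Group by Z:
  weight(Z=0) = 13/84
  weight(Z=1) = 1/6
  weight(Z=2) = 19/84
Total weight = 13/84 + 1/6 + 19/84 = 23/42
P(Z=0 | obs) = 13/84 / 23/42 = 13/46
P(Z=1 | obs) = 1/6 / 23/42 = 7/23
P(Z=2 | obs) = 19/84 / 23/42 = 19/46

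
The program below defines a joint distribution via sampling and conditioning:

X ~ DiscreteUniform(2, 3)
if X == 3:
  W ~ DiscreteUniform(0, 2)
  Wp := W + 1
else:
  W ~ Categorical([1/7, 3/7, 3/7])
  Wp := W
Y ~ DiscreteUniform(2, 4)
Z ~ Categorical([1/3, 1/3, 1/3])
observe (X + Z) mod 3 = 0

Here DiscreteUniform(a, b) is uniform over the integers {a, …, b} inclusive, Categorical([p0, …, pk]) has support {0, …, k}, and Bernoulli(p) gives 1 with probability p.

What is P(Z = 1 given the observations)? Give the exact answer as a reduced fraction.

P(Z = 1 | obs) = 1/2

Enumerate traces; 18 have nonzero weight after conditioning:
  (X=2, W=0, Y=2, Z=1) weight 1/126
  (X=2, W=0, Y=3, Z=1) weight 1/126
  (X=2, W=0, Y=4, Z=1) weight 1/126
  (X=2, W=1, Y=2, Z=1) weight 1/42
  (X=2, W=1, Y=3, Z=1) weight 1/42
  (X=2, W=1, Y=4, Z=1) weight 1/42
  (X=2, W=2, Y=2, Z=1) weight 1/42
  (X=2, W=2, Y=3, Z=1) weight 1/42
  (X=3, W=0, Y=2, Z=0) weight 1/54
  … 9 more
Group by Z:
  weight(Z=0) = 1/6
  weight(Z=1) = 1/6
Total weight = 1/6 + 1/6 = 1/3
P(Z=0 | obs) = 1/6 / 1/3 = 1/2
P(Z=1 | obs) = 1/6 / 1/3 = 1/2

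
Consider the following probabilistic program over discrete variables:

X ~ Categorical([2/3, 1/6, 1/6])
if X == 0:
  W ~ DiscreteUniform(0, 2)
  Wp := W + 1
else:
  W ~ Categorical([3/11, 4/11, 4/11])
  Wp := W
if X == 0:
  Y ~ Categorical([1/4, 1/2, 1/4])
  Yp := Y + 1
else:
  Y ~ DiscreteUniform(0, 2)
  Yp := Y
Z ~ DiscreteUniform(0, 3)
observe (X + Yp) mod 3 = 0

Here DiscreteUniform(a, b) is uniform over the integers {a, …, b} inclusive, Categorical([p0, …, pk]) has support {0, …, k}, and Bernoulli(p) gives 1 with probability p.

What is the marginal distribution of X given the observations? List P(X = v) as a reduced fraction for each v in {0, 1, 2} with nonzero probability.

P(X=0) = 3/5, P(X=1) = 1/5, P(X=2) = 1/5

Enumerate traces; 36 have nonzero weight after conditioning:
  (X=0, W=0, Y=2, Z=0) weight 1/72
  (X=0, W=0, Y=2, Z=1) weight 1/72
  (X=0, W=0, Y=2, Z=2) weight 1/72
  (X=0, W=0, Y=2, Z=3) weight 1/72
  (X=0, W=1, Y=2, Z=0) weight 1/72
  (X=0, W=1, Y=2, Z=1) weight 1/72
  (X=0, W=1, Y=2, Z=2) weight 1/72
  (X=0, W=1, Y=2, Z=3) weight 1/72
  (X=1, W=0, Y=2, Z=0) weight 1/264
  (X=2, W=0, Y=1, Z=0) weight 1/264
  … 26 more
Group by X:
  weight(X=0) = 1/6
  weight(X=1) = 1/18
  weight(X=2) = 1/18
Total weight = 1/6 + 1/18 + 1/18 = 5/18
P(X=0 | obs) = 1/6 / 5/18 = 3/5
P(X=1 | obs) = 1/18 / 5/18 = 1/5
P(X=2 | obs) = 1/18 / 5/18 = 1/5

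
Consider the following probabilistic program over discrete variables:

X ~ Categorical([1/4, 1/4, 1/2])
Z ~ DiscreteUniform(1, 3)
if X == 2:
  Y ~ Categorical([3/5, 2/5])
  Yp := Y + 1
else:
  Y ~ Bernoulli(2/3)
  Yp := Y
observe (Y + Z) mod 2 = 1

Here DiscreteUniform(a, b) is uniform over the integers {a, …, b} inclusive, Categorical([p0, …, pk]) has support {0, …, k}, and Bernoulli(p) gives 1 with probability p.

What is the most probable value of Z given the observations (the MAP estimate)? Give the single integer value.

Enumerate traces; 9 have nonzero weight after conditioning:
  (X=0, Z=1, Y=0) weight 1/36
  (X=0, Z=2, Y=1) weight 1/18
  (X=0, Z=3, Y=0) weight 1/36
  (X=1, Z=1, Y=0) weight 1/36
  (X=1, Z=2, Y=1) weight 1/18
  (X=1, Z=3, Y=0) weight 1/36
  (X=2, Z=1, Y=0) weight 1/10
  (X=2, Z=2, Y=1) weight 1/15
  … 1 more
Group by Z:
  weight(Z=1) = 7/45
  weight(Z=2) = 8/45
  weight(Z=3) = 7/45
Total weight = 7/45 + 8/45 + 7/45 = 22/45
P(Z=1 | obs) = 7/45 / 22/45 = 7/22
P(Z=2 | obs) = 8/45 / 22/45 = 4/11
P(Z=3 | obs) = 7/45 / 22/45 = 7/22
argmax = 2

argmax_v P(Z = v | obs) = 2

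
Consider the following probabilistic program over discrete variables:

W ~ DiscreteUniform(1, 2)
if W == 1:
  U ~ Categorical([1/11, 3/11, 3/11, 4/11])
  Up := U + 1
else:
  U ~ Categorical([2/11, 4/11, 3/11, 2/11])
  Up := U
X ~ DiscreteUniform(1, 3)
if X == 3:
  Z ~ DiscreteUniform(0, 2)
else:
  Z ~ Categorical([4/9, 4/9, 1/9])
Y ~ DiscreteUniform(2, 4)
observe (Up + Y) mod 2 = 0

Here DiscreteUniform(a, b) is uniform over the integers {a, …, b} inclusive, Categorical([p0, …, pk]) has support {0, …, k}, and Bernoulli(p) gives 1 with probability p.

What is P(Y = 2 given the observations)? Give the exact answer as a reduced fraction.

Enumerate traces; 108 have nonzero weight after conditioning:
  (W=1, U=0, X=1, Z=0, Y=3) weight 2/891
  (W=1, U=0, X=1, Z=1, Y=3) weight 2/891
  (W=1, U=0, X=1, Z=2, Y=3) weight 1/1782
  (W=1, U=0, X=2, Z=0, Y=3) weight 2/891
  (W=1, U=0, X=2, Z=1, Y=3) weight 2/891
  (W=1, U=0, X=2, Z=2, Y=3) weight 1/1782
  (W=1, U=0, X=3, Z=0, Y=3) weight 1/594
  (W=1, U=0, X=3, Z=1, Y=3) weight 1/594
  (W=1, U=1, X=1, Z=0, Y=2) weight 2/297
  (W=1, U=1, X=1, Z=0, Y=4) weight 2/297
  … 98 more
Group by Y:
  weight(Y=2) = 2/11
  weight(Y=3) = 5/33
  weight(Y=4) = 2/11
Total weight = 2/11 + 5/33 + 2/11 = 17/33
P(Y=2 | obs) = 2/11 / 17/33 = 6/17
P(Y=3 | obs) = 5/33 / 17/33 = 5/17
P(Y=4 | obs) = 2/11 / 17/33 = 6/17

P(Y = 2 | obs) = 6/17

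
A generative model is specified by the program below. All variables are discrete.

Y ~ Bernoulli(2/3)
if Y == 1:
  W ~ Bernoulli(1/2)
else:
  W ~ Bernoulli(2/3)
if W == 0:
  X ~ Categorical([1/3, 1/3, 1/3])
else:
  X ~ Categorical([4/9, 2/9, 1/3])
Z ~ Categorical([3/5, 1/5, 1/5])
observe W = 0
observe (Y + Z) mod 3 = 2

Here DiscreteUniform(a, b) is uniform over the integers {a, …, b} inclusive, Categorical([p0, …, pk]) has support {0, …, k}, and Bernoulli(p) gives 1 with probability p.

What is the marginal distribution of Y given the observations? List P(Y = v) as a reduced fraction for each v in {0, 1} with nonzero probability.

P(Y=0) = 1/4, P(Y=1) = 3/4

Enumerate traces; 6 have nonzero weight after conditioning:
  (Y=0, W=0, X=0, Z=2) weight 1/135
  (Y=0, W=0, X=1, Z=2) weight 1/135
  (Y=0, W=0, X=2, Z=2) weight 1/135
  (Y=1, W=0, X=0, Z=1) weight 1/45
  (Y=1, W=0, X=1, Z=1) weight 1/45
  (Y=1, W=0, X=2, Z=1) weight 1/45
Group by Y:
  weight(Y=0) = 1/45
  weight(Y=1) = 1/15
Total weight = 1/45 + 1/15 = 4/45
P(Y=0 | obs) = 1/45 / 4/45 = 1/4
P(Y=1 | obs) = 1/15 / 4/45 = 3/4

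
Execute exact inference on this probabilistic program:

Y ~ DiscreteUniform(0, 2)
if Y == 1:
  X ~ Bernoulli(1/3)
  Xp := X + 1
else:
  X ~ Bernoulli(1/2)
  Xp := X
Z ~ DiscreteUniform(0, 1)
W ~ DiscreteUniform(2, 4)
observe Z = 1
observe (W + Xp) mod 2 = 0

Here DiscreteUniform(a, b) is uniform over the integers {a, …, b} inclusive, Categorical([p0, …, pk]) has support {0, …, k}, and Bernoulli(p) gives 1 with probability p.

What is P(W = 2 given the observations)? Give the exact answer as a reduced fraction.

Enumerate traces; 9 have nonzero weight after conditioning:
  (Y=0, X=0, Z=1, W=2) weight 1/36
  (Y=0, X=0, Z=1, W=4) weight 1/36
  (Y=0, X=1, Z=1, W=3) weight 1/36
  (Y=1, X=0, Z=1, W=3) weight 1/27
  (Y=1, X=1, Z=1, W=2) weight 1/54
  (Y=1, X=1, Z=1, W=4) weight 1/54
  (Y=2, X=0, Z=1, W=2) weight 1/36
  (Y=2, X=0, Z=1, W=4) weight 1/36
  … 1 more
Group by W:
  weight(W=2) = 2/27
  weight(W=3) = 5/54
  weight(W=4) = 2/27
Total weight = 2/27 + 5/54 + 2/27 = 13/54
P(W=2 | obs) = 2/27 / 13/54 = 4/13
P(W=3 | obs) = 5/54 / 13/54 = 5/13
P(W=4 | obs) = 2/27 / 13/54 = 4/13

P(W = 2 | obs) = 4/13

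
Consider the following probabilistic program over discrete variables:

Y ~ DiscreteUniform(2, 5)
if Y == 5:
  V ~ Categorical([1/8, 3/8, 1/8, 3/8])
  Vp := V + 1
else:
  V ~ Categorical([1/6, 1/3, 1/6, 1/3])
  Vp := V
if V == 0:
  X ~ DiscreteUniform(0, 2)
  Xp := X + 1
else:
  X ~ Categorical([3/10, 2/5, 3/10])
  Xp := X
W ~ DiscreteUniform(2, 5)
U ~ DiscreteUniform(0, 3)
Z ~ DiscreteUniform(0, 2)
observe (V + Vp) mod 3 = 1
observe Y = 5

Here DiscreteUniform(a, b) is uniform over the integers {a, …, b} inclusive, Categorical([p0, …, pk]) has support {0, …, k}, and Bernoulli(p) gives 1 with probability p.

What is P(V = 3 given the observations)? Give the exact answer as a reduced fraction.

P(V = 3 | obs) = 3/4

Enumerate traces; 288 have nonzero weight after conditioning:
  (Y=5, V=0, X=0, W=2, U=0, Z=0) weight 1/4608
  (Y=5, V=0, X=0, W=2, U=0, Z=1) weight 1/4608
  (Y=5, V=0, X=0, W=2, U=0, Z=2) weight 1/4608
  (Y=5, V=0, X=0, W=2, U=1, Z=0) weight 1/4608
  (Y=5, V=0, X=0, W=2, U=1, Z=1) weight 1/4608
  (Y=5, V=0, X=0, W=2, U=1, Z=2) weight 1/4608
  (Y=5, V=0, X=0, W=2, U=2, Z=0) weight 1/4608
  (Y=5, V=0, X=0, W=2, U=2, Z=1) weight 1/4608
  (Y=5, V=3, X=0, W=2, U=0, Z=0) weight 3/5120
  … 279 more
Group by V:
  weight(V=0) = 1/32
  weight(V=3) = 3/32
Total weight = 1/32 + 3/32 = 1/8
P(V=0 | obs) = 1/32 / 1/8 = 1/4
P(V=3 | obs) = 3/32 / 1/8 = 3/4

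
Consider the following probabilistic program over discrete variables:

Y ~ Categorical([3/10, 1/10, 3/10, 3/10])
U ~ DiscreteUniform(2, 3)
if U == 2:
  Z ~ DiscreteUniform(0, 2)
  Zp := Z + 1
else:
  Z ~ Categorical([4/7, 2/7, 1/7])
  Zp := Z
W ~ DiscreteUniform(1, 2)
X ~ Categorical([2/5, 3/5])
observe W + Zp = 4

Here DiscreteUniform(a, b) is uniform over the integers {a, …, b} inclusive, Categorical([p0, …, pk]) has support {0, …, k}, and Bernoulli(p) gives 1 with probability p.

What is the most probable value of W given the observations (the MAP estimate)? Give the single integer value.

argmax_v P(W = v | obs) = 2

Enumerate traces; 24 have nonzero weight after conditioning:
  (Y=0, U=2, Z=1, W=2, X=0) weight 1/100
  (Y=0, U=2, Z=1, W=2, X=1) weight 3/200
  (Y=0, U=2, Z=2, W=1, X=0) weight 1/100
  (Y=0, U=2, Z=2, W=1, X=1) weight 3/200
  (Y=0, U=3, Z=2, W=2, X=0) weight 3/700
  (Y=0, U=3, Z=2, W=2, X=1) weight 9/1400
  (Y=1, U=2, Z=1, W=2, X=0) weight 1/300
  (Y=1, U=2, Z=1, W=2, X=1) weight 1/200
  … 16 more
Group by W:
  weight(W=1) = 1/12
  weight(W=2) = 5/42
Total weight = 1/12 + 5/42 = 17/84
P(W=1 | obs) = 1/12 / 17/84 = 7/17
P(W=2 | obs) = 5/42 / 17/84 = 10/17
argmax = 2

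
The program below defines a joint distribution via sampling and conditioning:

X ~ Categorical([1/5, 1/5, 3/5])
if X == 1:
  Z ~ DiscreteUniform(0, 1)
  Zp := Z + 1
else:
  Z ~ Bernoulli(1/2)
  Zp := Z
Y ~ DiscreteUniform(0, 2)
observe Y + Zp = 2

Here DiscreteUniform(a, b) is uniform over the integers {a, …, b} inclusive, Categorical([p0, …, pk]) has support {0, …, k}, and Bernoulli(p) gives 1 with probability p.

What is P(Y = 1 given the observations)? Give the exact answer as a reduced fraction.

Enumerate traces; 6 have nonzero weight after conditioning:
  (X=0, Z=0, Y=2) weight 1/30
  (X=0, Z=1, Y=1) weight 1/30
  (X=1, Z=0, Y=1) weight 1/30
  (X=1, Z=1, Y=0) weight 1/30
  (X=2, Z=0, Y=2) weight 1/10
  (X=2, Z=1, Y=1) weight 1/10
Group by Y:
  weight(Y=0) = 1/30
  weight(Y=1) = 1/6
  weight(Y=2) = 2/15
Total weight = 1/30 + 1/6 + 2/15 = 1/3
P(Y=0 | obs) = 1/30 / 1/3 = 1/10
P(Y=1 | obs) = 1/6 / 1/3 = 1/2
P(Y=2 | obs) = 2/15 / 1/3 = 2/5

P(Y = 1 | obs) = 1/2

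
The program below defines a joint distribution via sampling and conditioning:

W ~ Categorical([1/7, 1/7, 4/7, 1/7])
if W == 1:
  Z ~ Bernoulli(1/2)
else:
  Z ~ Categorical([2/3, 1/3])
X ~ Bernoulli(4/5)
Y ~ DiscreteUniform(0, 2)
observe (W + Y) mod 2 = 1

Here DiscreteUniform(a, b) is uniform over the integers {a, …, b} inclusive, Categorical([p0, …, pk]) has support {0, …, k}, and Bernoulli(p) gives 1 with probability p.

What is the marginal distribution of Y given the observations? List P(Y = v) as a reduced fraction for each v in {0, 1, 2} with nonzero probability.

Enumerate traces; 24 have nonzero weight after conditioning:
  (W=0, Z=0, X=0, Y=1) weight 2/315
  (W=0, Z=0, X=1, Y=1) weight 8/315
  (W=0, Z=1, X=0, Y=1) weight 1/315
  (W=0, Z=1, X=1, Y=1) weight 4/315
  (W=1, Z=0, X=0, Y=0) weight 1/210
  (W=1, Z=0, X=0, Y=2) weight 1/210
  (W=1, Z=0, X=1, Y=0) weight 2/105
  (W=1, Z=0, X=1, Y=2) weight 2/105
  … 16 more
Group by Y:
  weight(Y=0) = 2/21
  weight(Y=1) = 5/21
  weight(Y=2) = 2/21
Total weight = 2/21 + 5/21 + 2/21 = 3/7
P(Y=0 | obs) = 2/21 / 3/7 = 2/9
P(Y=1 | obs) = 5/21 / 3/7 = 5/9
P(Y=2 | obs) = 2/21 / 3/7 = 2/9

P(Y=0) = 2/9, P(Y=1) = 5/9, P(Y=2) = 2/9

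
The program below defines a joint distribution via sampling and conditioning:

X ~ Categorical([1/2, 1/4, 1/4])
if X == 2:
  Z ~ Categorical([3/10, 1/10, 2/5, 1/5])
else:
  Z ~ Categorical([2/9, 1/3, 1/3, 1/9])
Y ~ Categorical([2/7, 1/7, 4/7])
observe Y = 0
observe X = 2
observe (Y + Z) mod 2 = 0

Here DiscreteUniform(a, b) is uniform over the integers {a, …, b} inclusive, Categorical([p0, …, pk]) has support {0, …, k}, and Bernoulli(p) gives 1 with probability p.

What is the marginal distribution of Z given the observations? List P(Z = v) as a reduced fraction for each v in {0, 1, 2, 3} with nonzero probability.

Enumerate traces; 2 have nonzero weight after conditioning:
  (X=2, Z=0, Y=0) weight 3/140
  (X=2, Z=2, Y=0) weight 1/35
Group by Z:
  weight(Z=0) = 3/140
  weight(Z=2) = 1/35
Total weight = 3/140 + 1/35 = 1/20
P(Z=0 | obs) = 3/140 / 1/20 = 3/7
P(Z=2 | obs) = 1/35 / 1/20 = 4/7

P(Z=0) = 3/7, P(Z=2) = 4/7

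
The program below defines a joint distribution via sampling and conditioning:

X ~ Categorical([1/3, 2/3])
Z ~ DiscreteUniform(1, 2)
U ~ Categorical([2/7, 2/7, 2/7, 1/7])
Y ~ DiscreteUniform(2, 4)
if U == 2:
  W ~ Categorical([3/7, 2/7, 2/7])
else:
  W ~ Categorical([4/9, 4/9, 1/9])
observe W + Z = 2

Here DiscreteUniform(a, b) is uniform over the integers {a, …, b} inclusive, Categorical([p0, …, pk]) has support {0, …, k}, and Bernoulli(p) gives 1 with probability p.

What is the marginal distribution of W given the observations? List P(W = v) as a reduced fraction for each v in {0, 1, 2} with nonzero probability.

Enumerate traces; 48 have nonzero weight after conditioning:
  (X=0, Z=1, U=0, Y=2, W=1) weight 4/567
  (X=0, Z=1, U=0, Y=3, W=1) weight 4/567
  (X=0, Z=1, U=0, Y=4, W=1) weight 4/567
  (X=0, Z=1, U=1, Y=2, W=1) weight 4/567
  (X=0, Z=1, U=1, Y=3, W=1) weight 4/567
  (X=0, Z=1, U=1, Y=4, W=1) weight 4/567
  (X=0, Z=1, U=2, Y=2, W=1) weight 2/441
  (X=0, Z=1, U=2, Y=3, W=1) weight 2/441
  (X=0, Z=2, U=0, Y=2, W=0) weight 4/567
  … 39 more
Group by W:
  weight(W=0) = 97/441
  weight(W=1) = 88/441
Total weight = 97/441 + 88/441 = 185/441
P(W=0 | obs) = 97/441 / 185/441 = 97/185
P(W=1 | obs) = 88/441 / 185/441 = 88/185

P(W=0) = 97/185, P(W=1) = 88/185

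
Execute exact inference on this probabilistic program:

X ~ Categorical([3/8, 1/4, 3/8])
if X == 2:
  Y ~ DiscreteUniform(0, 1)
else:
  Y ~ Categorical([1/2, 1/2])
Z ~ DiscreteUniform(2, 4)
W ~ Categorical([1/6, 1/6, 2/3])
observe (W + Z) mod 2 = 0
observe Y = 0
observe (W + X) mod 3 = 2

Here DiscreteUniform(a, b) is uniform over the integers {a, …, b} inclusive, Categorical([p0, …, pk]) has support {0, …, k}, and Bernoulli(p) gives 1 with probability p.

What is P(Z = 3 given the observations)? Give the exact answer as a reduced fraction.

Enumerate traces; 5 have nonzero weight after conditioning:
  (X=0, Y=0, Z=2, W=2) weight 1/24
  (X=0, Y=0, Z=4, W=2) weight 1/24
  (X=1, Y=0, Z=3, W=1) weight 1/144
  (X=2, Y=0, Z=2, W=0) weight 1/96
  (X=2, Y=0, Z=4, W=0) weight 1/96
Group by Z:
  weight(Z=2) = 5/96
  weight(Z=3) = 1/144
  weight(Z=4) = 5/96
Total weight = 5/96 + 1/144 + 5/96 = 1/9
P(Z=2 | obs) = 5/96 / 1/9 = 15/32
P(Z=3 | obs) = 1/144 / 1/9 = 1/16
P(Z=4 | obs) = 5/96 / 1/9 = 15/32

P(Z = 3 | obs) = 1/16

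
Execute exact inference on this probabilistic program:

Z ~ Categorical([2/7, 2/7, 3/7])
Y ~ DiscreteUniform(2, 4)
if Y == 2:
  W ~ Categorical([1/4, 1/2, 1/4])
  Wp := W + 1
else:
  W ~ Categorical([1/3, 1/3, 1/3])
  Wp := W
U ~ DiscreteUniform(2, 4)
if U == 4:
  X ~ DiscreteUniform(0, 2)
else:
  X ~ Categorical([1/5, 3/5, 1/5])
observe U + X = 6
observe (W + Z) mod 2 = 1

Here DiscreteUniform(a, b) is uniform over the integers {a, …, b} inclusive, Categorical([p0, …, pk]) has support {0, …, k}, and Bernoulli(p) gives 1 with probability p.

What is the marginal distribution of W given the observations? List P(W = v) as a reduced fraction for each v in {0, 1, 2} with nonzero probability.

Enumerate traces; 12 have nonzero weight after conditioning:
  (Z=0, Y=2, W=1, U=4, X=2) weight 1/189
  (Z=0, Y=3, W=1, U=4, X=2) weight 2/567
  (Z=0, Y=4, W=1, U=4, X=2) weight 2/567
  (Z=1, Y=2, W=0, U=4, X=2) weight 1/378
  (Z=1, Y=2, W=2, U=4, X=2) weight 1/378
  (Z=1, Y=3, W=0, U=4, X=2) weight 2/567
  (Z=1, Y=3, W=2, U=4, X=2) weight 2/567
  (Z=1, Y=4, W=0, U=4, X=2) weight 2/567
  … 4 more
Group by W:
  weight(W=0) = 11/1134
  weight(W=1) = 5/162
  weight(W=2) = 11/1134
Total weight = 11/1134 + 5/162 + 11/1134 = 19/378
P(W=0 | obs) = 11/1134 / 19/378 = 11/57
P(W=1 | obs) = 5/162 / 19/378 = 35/57
P(W=2 | obs) = 11/1134 / 19/378 = 11/57

P(W=0) = 11/57, P(W=1) = 35/57, P(W=2) = 11/57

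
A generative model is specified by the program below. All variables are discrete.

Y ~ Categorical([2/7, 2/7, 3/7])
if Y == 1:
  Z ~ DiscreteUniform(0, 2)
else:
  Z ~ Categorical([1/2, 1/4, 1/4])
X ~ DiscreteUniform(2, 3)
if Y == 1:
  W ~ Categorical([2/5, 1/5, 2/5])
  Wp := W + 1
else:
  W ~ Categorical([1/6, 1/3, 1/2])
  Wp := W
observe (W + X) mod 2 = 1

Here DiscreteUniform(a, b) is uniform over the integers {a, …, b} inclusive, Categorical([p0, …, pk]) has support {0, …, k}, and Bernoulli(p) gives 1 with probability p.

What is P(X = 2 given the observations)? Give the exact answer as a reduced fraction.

Enumerate traces; 27 have nonzero weight after conditioning:
  (Y=0, Z=0, X=2, W=1) weight 1/42
  (Y=0, Z=0, X=3, W=0) weight 1/84
  (Y=0, Z=0, X=3, W=2) weight 1/28
  (Y=0, Z=1, X=2, W=1) weight 1/84
  (Y=0, Z=1, X=3, W=0) weight 1/168
  (Y=0, Z=1, X=3, W=2) weight 1/56
  (Y=0, Z=2, X=2, W=1) weight 1/84
  (Y=0, Z=2, X=3, W=0) weight 1/168
  … 19 more
Group by X:
  weight(X=2) = 31/210
  weight(X=3) = 37/105
Total weight = 31/210 + 37/105 = 1/2
P(X=2 | obs) = 31/210 / 1/2 = 31/105
P(X=3 | obs) = 37/105 / 1/2 = 74/105

P(X = 2 | obs) = 31/105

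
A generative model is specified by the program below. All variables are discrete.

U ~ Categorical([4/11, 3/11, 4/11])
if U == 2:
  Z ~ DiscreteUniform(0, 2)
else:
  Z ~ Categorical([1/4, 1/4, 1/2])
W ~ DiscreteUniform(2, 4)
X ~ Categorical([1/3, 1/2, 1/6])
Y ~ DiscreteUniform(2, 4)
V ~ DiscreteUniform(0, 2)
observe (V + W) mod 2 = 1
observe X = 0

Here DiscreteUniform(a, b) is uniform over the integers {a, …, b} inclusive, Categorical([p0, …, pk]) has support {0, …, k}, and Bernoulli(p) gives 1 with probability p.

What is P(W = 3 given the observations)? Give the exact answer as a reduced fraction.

P(W = 3 | obs) = 1/2

Enumerate traces; 108 have nonzero weight after conditioning:
  (U=0, Z=0, W=2, X=0, Y=2, V=1) weight 1/891
  (U=0, Z=0, W=2, X=0, Y=3, V=1) weight 1/891
  (U=0, Z=0, W=2, X=0, Y=4, V=1) weight 1/891
  (U=0, Z=0, W=3, X=0, Y=2, V=0) weight 1/891
  (U=0, Z=0, W=3, X=0, Y=2, V=2) weight 1/891
  (U=0, Z=0, W=3, X=0, Y=3, V=0) weight 1/891
  (U=0, Z=0, W=3, X=0, Y=3, V=2) weight 1/891
  (U=0, Z=0, W=3, X=0, Y=4, V=0) weight 1/891
  (U=0, Z=0, W=4, X=0, Y=2, V=1) weight 1/891
  … 99 more
Group by W:
  weight(W=2) = 1/27
  weight(W=3) = 2/27
  weight(W=4) = 1/27
Total weight = 1/27 + 2/27 + 1/27 = 4/27
P(W=2 | obs) = 1/27 / 4/27 = 1/4
P(W=3 | obs) = 2/27 / 4/27 = 1/2
P(W=4 | obs) = 1/27 / 4/27 = 1/4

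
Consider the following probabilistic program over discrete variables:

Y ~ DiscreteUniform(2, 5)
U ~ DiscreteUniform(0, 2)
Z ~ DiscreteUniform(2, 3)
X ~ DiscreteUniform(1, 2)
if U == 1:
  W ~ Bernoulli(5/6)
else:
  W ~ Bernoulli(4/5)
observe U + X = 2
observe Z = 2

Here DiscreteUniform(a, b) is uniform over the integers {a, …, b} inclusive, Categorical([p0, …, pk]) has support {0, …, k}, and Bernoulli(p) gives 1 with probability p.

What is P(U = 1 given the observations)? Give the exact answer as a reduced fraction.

Enumerate traces; 16 have nonzero weight after conditioning:
  (Y=2, U=0, Z=2, X=2, W=0) weight 1/240
  (Y=2, U=0, Z=2, X=2, W=1) weight 1/60
  (Y=2, U=1, Z=2, X=1, W=0) weight 1/288
  (Y=2, U=1, Z=2, X=1, W=1) weight 5/288
  (Y=3, U=0, Z=2, X=2, W=0) weight 1/240
  (Y=3, U=0, Z=2, X=2, W=1) weight 1/60
  (Y=3, U=1, Z=2, X=1, W=0) weight 1/288
  (Y=3, U=1, Z=2, X=1, W=1) weight 5/288
  … 8 more
Group by U:
  weight(U=0) = 1/12
  weight(U=1) = 1/12
Total weight = 1/12 + 1/12 = 1/6
P(U=0 | obs) = 1/12 / 1/6 = 1/2
P(U=1 | obs) = 1/12 / 1/6 = 1/2

P(U = 1 | obs) = 1/2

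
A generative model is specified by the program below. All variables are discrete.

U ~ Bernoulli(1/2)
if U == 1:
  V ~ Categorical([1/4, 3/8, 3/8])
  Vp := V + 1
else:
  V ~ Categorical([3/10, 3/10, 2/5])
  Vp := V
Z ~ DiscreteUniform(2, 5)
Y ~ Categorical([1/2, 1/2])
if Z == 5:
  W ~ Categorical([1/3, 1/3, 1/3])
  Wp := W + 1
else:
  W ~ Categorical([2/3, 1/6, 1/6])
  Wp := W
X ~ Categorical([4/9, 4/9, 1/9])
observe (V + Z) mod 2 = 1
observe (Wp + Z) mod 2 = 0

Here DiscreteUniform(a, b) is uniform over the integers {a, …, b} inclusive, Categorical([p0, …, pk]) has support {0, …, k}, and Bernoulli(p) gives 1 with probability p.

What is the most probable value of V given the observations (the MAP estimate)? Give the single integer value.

Enumerate traces; 120 have nonzero weight after conditioning:
  (U=0, V=0, Z=3, Y=0, W=1, X=0) weight 1/720
  (U=0, V=0, Z=3, Y=0, W=1, X=1) weight 1/720
  (U=0, V=0, Z=3, Y=0, W=1, X=2) weight 1/2880
  (U=0, V=0, Z=3, Y=1, W=1, X=0) weight 1/720
  (U=0, V=0, Z=3, Y=1, W=1, X=1) weight 1/720
  (U=0, V=0, Z=3, Y=1, W=1, X=2) weight 1/2880
  (U=0, V=0, Z=5, Y=0, W=0, X=0) weight 1/360
  (U=0, V=0, Z=5, Y=0, W=0, X=1) weight 1/360
  (U=0, V=1, Z=2, Y=0, W=0, X=0) weight 1/180
  (U=0, V=2, Z=3, Y=0, W=1, X=0) weight 1/540
  … 110 more
Group by V:
  weight(V=0) = 11/192
  weight(V=1) = 9/64
  weight(V=2) = 31/384
Total weight = 11/192 + 9/64 + 31/384 = 107/384
P(V=0 | obs) = 11/192 / 107/384 = 22/107
P(V=1 | obs) = 9/64 / 107/384 = 54/107
P(V=2 | obs) = 31/384 / 107/384 = 31/107
argmax = 1

argmax_v P(V = v | obs) = 1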